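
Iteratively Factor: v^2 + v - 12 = (v - 3)*(v + 4)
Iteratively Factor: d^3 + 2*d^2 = (d + 2)*(d^2) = d*(d + 2)*(d)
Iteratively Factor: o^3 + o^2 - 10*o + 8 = (o + 4)*(o^2 - 3*o + 2) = (o - 1)*(o + 4)*(o - 2)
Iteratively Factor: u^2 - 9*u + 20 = (u - 5)*(u - 4)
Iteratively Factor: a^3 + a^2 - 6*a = (a + 3)*(a^2 - 2*a) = a*(a + 3)*(a - 2)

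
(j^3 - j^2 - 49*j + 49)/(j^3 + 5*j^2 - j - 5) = (j^2 - 49)/(j^2 + 6*j + 5)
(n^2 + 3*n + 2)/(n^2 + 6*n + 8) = (n + 1)/(n + 4)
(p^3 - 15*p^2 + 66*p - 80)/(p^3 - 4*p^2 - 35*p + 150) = (p^2 - 10*p + 16)/(p^2 + p - 30)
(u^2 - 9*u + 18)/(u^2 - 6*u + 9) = (u - 6)/(u - 3)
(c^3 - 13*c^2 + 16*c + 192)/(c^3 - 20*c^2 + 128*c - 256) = (c + 3)/(c - 4)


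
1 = 1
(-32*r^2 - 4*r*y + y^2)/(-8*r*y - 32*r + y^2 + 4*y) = (4*r + y)/(y + 4)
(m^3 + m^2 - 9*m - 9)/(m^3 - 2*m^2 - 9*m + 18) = (m + 1)/(m - 2)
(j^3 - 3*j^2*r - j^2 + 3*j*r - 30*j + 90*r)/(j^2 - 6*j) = j - 3*r + 5 - 15*r/j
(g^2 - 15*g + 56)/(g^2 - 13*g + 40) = (g - 7)/(g - 5)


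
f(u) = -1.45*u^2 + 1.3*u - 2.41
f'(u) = 1.3 - 2.9*u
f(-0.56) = -3.59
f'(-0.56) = 2.92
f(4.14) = -21.88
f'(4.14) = -10.71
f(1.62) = -4.11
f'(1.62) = -3.40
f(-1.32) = -6.65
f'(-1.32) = 5.13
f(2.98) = -11.41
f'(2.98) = -7.34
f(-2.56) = -15.24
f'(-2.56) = 8.72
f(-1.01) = -5.20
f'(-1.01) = 4.23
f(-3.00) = -19.36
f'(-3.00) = 10.00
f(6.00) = -46.81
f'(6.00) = -16.10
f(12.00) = -195.61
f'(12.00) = -33.50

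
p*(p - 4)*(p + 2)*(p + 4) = p^4 + 2*p^3 - 16*p^2 - 32*p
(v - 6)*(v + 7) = v^2 + v - 42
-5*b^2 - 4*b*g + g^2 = (-5*b + g)*(b + g)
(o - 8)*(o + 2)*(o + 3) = o^3 - 3*o^2 - 34*o - 48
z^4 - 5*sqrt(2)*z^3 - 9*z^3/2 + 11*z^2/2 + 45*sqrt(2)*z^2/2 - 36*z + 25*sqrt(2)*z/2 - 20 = (z - 5)*(z + 1/2)*(z - 4*sqrt(2))*(z - sqrt(2))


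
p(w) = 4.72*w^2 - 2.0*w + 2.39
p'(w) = 9.44*w - 2.0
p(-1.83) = 21.86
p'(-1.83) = -19.28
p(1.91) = 15.79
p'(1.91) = 16.03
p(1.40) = 8.84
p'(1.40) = 11.22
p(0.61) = 2.93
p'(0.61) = 3.76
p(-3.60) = 70.76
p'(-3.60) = -35.98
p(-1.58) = 17.33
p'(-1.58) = -16.92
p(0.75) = 3.54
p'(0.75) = 5.08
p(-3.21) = 57.45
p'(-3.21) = -32.30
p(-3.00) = 50.87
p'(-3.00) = -30.32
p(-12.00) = 706.07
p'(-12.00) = -115.28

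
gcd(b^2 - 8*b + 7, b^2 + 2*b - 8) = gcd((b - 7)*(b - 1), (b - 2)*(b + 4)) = 1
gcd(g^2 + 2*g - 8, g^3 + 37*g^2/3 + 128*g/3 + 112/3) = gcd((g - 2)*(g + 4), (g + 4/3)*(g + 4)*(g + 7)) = g + 4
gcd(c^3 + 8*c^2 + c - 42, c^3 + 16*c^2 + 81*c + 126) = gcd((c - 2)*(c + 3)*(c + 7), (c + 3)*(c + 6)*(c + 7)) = c^2 + 10*c + 21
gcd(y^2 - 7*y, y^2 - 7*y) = y^2 - 7*y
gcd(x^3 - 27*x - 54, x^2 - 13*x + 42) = x - 6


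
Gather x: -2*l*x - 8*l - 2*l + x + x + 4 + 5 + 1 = -10*l + x*(2 - 2*l) + 10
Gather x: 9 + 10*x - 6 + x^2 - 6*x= x^2 + 4*x + 3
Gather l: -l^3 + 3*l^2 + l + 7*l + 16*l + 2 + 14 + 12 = -l^3 + 3*l^2 + 24*l + 28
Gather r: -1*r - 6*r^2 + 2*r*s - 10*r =-6*r^2 + r*(2*s - 11)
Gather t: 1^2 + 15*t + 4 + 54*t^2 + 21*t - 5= 54*t^2 + 36*t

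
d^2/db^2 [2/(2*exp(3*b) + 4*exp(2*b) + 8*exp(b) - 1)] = 4*(4*(3*exp(2*b) + 4*exp(b) + 4)^2*exp(b) - (9*exp(2*b) + 8*exp(b) + 4)*(2*exp(3*b) + 4*exp(2*b) + 8*exp(b) - 1))*exp(b)/(2*exp(3*b) + 4*exp(2*b) + 8*exp(b) - 1)^3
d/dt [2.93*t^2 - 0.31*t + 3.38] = 5.86*t - 0.31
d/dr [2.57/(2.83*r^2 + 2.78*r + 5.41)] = (-14.5462*r - 7.1446)/(2.83*r^2 + 2.78*r + 5.41)^2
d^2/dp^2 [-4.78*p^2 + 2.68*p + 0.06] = -9.56000000000000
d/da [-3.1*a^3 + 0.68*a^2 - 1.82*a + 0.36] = -9.3*a^2 + 1.36*a - 1.82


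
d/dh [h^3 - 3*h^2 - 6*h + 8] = 3*h^2 - 6*h - 6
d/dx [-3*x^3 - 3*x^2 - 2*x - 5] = -9*x^2 - 6*x - 2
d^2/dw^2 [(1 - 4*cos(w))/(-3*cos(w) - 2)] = 11*(3*cos(w)^2 - 2*cos(w) - 6)/(3*cos(w) + 2)^3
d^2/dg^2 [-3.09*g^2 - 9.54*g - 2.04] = -6.18000000000000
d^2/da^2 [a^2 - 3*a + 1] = 2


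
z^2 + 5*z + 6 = (z + 2)*(z + 3)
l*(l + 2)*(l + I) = l^3 + 2*l^2 + I*l^2 + 2*I*l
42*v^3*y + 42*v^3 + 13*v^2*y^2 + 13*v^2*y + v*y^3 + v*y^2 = (6*v + y)*(7*v + y)*(v*y + v)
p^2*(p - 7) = p^3 - 7*p^2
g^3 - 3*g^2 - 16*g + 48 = (g - 4)*(g - 3)*(g + 4)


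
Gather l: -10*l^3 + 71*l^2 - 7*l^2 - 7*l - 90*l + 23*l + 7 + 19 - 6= -10*l^3 + 64*l^2 - 74*l + 20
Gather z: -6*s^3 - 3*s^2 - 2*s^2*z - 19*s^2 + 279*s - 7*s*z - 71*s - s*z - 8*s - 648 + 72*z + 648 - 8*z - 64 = -6*s^3 - 22*s^2 + 200*s + z*(-2*s^2 - 8*s + 64) - 64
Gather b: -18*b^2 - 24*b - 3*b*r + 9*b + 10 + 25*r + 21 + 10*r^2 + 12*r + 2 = -18*b^2 + b*(-3*r - 15) + 10*r^2 + 37*r + 33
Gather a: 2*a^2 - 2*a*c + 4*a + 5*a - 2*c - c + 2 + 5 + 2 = 2*a^2 + a*(9 - 2*c) - 3*c + 9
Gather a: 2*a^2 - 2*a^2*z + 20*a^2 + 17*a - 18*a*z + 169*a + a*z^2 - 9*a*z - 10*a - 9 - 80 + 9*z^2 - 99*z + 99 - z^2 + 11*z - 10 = a^2*(22 - 2*z) + a*(z^2 - 27*z + 176) + 8*z^2 - 88*z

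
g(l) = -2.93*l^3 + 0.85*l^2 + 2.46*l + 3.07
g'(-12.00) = -1283.70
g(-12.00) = 5158.99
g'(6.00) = -303.78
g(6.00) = -584.45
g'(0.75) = -1.21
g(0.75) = 4.16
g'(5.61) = -264.64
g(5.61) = -473.69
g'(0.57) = 0.57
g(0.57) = 4.21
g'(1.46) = -13.79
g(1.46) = -0.65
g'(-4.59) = -190.53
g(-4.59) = 293.03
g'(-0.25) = 1.49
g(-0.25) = 2.55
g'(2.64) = -54.31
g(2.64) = -38.42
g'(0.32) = 2.10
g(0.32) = 3.85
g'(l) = -8.79*l^2 + 1.7*l + 2.46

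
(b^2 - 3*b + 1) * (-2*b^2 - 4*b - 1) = -2*b^4 + 2*b^3 + 9*b^2 - b - 1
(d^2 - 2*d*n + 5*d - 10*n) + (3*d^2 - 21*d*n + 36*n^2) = 4*d^2 - 23*d*n + 5*d + 36*n^2 - 10*n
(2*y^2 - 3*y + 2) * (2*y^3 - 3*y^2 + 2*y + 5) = 4*y^5 - 12*y^4 + 17*y^3 - 2*y^2 - 11*y + 10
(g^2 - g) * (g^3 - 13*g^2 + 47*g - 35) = g^5 - 14*g^4 + 60*g^3 - 82*g^2 + 35*g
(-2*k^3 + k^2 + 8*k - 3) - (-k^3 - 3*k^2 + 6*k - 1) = -k^3 + 4*k^2 + 2*k - 2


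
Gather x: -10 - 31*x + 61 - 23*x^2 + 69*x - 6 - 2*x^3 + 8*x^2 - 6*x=-2*x^3 - 15*x^2 + 32*x + 45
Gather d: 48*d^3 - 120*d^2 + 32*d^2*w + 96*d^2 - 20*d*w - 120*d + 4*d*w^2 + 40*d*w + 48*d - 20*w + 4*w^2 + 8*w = 48*d^3 + d^2*(32*w - 24) + d*(4*w^2 + 20*w - 72) + 4*w^2 - 12*w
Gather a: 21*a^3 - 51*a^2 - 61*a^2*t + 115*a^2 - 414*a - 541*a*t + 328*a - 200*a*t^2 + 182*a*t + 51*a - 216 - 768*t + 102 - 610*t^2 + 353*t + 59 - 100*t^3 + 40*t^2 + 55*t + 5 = 21*a^3 + a^2*(64 - 61*t) + a*(-200*t^2 - 359*t - 35) - 100*t^3 - 570*t^2 - 360*t - 50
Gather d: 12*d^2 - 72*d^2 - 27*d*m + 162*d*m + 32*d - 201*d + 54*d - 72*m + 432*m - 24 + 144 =-60*d^2 + d*(135*m - 115) + 360*m + 120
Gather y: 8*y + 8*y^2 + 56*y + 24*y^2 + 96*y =32*y^2 + 160*y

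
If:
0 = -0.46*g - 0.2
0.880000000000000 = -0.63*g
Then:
No Solution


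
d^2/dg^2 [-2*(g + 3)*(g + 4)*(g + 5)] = -12*g - 48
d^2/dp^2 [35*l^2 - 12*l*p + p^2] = 2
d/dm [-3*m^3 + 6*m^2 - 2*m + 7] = -9*m^2 + 12*m - 2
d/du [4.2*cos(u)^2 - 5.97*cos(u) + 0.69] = (5.97 - 8.4*cos(u))*sin(u)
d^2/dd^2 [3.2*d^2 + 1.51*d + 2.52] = 6.40000000000000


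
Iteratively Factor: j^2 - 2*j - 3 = (j + 1)*(j - 3)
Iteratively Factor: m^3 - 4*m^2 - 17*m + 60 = (m - 3)*(m^2 - m - 20) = (m - 5)*(m - 3)*(m + 4)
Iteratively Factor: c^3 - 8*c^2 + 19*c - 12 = (c - 3)*(c^2 - 5*c + 4) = (c - 3)*(c - 1)*(c - 4)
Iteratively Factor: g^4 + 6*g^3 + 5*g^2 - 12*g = (g)*(g^3 + 6*g^2 + 5*g - 12) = g*(g - 1)*(g^2 + 7*g + 12) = g*(g - 1)*(g + 4)*(g + 3)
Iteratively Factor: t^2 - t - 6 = (t + 2)*(t - 3)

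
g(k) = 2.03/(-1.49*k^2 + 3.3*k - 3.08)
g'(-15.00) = -0.00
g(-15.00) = -0.01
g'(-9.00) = -0.00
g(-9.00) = -0.01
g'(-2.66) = -0.05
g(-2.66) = -0.09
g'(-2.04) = -0.07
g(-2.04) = -0.13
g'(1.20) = 0.35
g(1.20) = -1.60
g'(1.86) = 1.04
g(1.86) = -0.97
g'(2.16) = 0.76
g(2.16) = -0.70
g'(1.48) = 1.06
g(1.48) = -1.39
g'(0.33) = -1.01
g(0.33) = -0.94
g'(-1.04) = -0.20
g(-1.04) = -0.25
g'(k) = 2.03*(2.98*k - 3.3)/(-1.49*k^2 + 3.3*k - 3.08)^2 = (6.0494*k - 6.699)/(1.49*k^2 - 3.3*k + 3.08)^2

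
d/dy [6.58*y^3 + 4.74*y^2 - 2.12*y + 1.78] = 19.74*y^2 + 9.48*y - 2.12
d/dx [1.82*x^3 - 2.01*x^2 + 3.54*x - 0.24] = 5.46*x^2 - 4.02*x + 3.54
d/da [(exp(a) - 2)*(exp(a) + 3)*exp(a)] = (3*exp(2*a) + 2*exp(a) - 6)*exp(a)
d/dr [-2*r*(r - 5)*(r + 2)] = -6*r^2 + 12*r + 20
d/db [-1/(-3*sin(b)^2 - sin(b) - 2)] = -(6*sin(b) + 1)*cos(b)/(3*sin(b)^2 + sin(b) + 2)^2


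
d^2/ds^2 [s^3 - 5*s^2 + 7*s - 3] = 6*s - 10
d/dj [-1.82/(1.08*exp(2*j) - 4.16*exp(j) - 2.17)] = (3.9312*exp(j) - 7.5712)*exp(j)/(-1.08*exp(2*j) + 4.16*exp(j) + 2.17)^2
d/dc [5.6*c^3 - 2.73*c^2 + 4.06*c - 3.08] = 16.8*c^2 - 5.46*c + 4.06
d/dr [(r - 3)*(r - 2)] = 2*r - 5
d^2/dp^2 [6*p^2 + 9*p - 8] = 12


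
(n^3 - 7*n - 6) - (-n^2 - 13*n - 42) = n^3 + n^2 + 6*n + 36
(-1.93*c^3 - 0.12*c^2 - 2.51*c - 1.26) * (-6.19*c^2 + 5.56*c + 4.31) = 11.9467*c^5 - 9.988*c^4 + 6.5514*c^3 - 6.6734*c^2 - 17.8237*c - 5.4306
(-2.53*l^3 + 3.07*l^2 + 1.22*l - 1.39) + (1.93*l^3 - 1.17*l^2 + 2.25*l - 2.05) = -0.6*l^3 + 1.9*l^2 + 3.47*l - 3.44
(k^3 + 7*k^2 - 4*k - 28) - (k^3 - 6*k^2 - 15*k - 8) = 13*k^2 + 11*k - 20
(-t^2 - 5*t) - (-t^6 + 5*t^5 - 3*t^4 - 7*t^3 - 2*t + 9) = t^6 - 5*t^5 + 3*t^4 + 7*t^3 - t^2 - 3*t - 9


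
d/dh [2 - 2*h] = -2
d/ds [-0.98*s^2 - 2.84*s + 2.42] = -1.96*s - 2.84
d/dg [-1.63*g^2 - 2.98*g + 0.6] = -3.26*g - 2.98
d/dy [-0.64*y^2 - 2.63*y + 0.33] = -1.28*y - 2.63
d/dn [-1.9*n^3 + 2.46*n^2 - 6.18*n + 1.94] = -5.7*n^2 + 4.92*n - 6.18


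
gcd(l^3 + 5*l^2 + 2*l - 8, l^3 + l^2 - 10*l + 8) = l^2 + 3*l - 4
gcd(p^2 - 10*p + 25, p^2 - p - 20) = p - 5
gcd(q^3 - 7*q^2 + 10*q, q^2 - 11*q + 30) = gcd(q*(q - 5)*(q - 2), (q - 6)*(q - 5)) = q - 5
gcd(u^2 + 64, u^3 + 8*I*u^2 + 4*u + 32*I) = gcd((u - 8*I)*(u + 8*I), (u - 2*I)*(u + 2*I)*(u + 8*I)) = u + 8*I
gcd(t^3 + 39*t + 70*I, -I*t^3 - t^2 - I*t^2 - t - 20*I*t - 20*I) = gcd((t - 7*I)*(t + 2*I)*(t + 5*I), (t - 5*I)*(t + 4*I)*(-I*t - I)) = 1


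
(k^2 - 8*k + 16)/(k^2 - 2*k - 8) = (k - 4)/(k + 2)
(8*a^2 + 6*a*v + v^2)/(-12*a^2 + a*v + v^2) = (2*a + v)/(-3*a + v)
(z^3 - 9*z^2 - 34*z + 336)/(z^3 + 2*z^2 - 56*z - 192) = (z - 7)/(z + 4)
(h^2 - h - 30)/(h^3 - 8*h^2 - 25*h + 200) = (h - 6)/(h^2 - 13*h + 40)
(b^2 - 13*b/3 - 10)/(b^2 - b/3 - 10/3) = (b - 6)/(b - 2)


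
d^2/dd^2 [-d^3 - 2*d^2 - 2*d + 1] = -6*d - 4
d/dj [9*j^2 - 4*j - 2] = 18*j - 4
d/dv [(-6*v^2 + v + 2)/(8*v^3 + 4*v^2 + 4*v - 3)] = (48*v^4 - 16*v^3 - 76*v^2 + 20*v - 11)/(64*v^6 + 64*v^5 + 80*v^4 - 16*v^3 - 8*v^2 - 24*v + 9)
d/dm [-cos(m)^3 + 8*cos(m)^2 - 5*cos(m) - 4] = (3*cos(m)^2 - 16*cos(m) + 5)*sin(m)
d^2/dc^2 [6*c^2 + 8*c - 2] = 12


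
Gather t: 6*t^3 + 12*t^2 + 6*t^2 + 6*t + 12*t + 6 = 6*t^3 + 18*t^2 + 18*t + 6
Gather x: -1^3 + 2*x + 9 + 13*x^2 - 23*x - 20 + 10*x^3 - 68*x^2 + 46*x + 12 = 10*x^3 - 55*x^2 + 25*x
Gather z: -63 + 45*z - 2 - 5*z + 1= 40*z - 64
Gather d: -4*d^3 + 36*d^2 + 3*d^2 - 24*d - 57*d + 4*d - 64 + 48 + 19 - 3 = -4*d^3 + 39*d^2 - 77*d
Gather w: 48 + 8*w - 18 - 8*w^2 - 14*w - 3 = -8*w^2 - 6*w + 27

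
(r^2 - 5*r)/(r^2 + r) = (r - 5)/(r + 1)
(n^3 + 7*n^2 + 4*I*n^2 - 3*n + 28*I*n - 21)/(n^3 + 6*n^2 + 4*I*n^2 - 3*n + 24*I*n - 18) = (n + 7)/(n + 6)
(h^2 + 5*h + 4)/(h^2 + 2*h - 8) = (h + 1)/(h - 2)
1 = 1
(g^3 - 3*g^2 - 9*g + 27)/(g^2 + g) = (g^3 - 3*g^2 - 9*g + 27)/(g*(g + 1))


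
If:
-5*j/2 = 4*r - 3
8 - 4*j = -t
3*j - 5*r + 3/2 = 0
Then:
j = 18/49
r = 51/98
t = -320/49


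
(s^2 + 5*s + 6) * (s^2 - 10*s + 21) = s^4 - 5*s^3 - 23*s^2 + 45*s + 126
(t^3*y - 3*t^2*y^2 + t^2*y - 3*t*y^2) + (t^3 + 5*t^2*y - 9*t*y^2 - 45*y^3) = t^3*y + t^3 - 3*t^2*y^2 + 6*t^2*y - 12*t*y^2 - 45*y^3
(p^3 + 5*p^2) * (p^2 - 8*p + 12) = p^5 - 3*p^4 - 28*p^3 + 60*p^2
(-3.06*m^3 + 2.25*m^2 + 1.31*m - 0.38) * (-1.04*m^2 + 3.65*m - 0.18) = 3.1824*m^5 - 13.509*m^4 + 7.4009*m^3 + 4.7717*m^2 - 1.6228*m + 0.0684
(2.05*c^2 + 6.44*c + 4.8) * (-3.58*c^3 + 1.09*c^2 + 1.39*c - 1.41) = -7.339*c^5 - 20.8207*c^4 - 7.3149*c^3 + 11.2931*c^2 - 2.4084*c - 6.768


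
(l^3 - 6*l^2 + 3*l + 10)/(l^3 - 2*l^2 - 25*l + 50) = (l + 1)/(l + 5)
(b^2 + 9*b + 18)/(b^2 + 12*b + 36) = (b + 3)/(b + 6)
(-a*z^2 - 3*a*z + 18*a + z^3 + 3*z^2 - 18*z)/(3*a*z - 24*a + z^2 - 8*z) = (-a*z^2 - 3*a*z + 18*a + z^3 + 3*z^2 - 18*z)/(3*a*z - 24*a + z^2 - 8*z)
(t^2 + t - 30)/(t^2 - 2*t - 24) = (-t^2 - t + 30)/(-t^2 + 2*t + 24)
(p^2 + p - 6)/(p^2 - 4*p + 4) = (p + 3)/(p - 2)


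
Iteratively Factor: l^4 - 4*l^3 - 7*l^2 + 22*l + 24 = (l - 4)*(l^3 - 7*l - 6) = (l - 4)*(l + 2)*(l^2 - 2*l - 3) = (l - 4)*(l - 3)*(l + 2)*(l + 1)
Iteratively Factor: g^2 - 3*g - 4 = (g + 1)*(g - 4)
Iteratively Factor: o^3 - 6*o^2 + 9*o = (o)*(o^2 - 6*o + 9) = o*(o - 3)*(o - 3)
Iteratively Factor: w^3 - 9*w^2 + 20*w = (w - 4)*(w^2 - 5*w) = w*(w - 4)*(w - 5)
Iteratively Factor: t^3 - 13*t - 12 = (t - 4)*(t^2 + 4*t + 3) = (t - 4)*(t + 3)*(t + 1)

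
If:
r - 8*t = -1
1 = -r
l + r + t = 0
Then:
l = 1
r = -1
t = 0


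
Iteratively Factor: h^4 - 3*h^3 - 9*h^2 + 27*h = (h - 3)*(h^3 - 9*h) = (h - 3)*(h + 3)*(h^2 - 3*h) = h*(h - 3)*(h + 3)*(h - 3)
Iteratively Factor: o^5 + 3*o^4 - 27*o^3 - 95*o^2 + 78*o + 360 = (o + 3)*(o^4 - 27*o^2 - 14*o + 120) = (o + 3)*(o + 4)*(o^3 - 4*o^2 - 11*o + 30) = (o - 2)*(o + 3)*(o + 4)*(o^2 - 2*o - 15) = (o - 2)*(o + 3)^2*(o + 4)*(o - 5)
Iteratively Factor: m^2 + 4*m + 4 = (m + 2)*(m + 2)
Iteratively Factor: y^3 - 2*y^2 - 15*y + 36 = (y - 3)*(y^2 + y - 12) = (y - 3)*(y + 4)*(y - 3)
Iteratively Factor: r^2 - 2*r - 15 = (r + 3)*(r - 5)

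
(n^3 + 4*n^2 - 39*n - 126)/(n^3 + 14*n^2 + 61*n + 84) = (n - 6)/(n + 4)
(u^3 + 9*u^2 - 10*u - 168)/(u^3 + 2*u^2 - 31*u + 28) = (u + 6)/(u - 1)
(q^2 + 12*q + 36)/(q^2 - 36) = (q + 6)/(q - 6)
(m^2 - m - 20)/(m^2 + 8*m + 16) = (m - 5)/(m + 4)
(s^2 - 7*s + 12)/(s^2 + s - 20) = (s - 3)/(s + 5)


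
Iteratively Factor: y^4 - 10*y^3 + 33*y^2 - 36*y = (y - 4)*(y^3 - 6*y^2 + 9*y) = (y - 4)*(y - 3)*(y^2 - 3*y) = (y - 4)*(y - 3)^2*(y)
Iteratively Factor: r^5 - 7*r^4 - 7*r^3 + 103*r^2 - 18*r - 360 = (r - 5)*(r^4 - 2*r^3 - 17*r^2 + 18*r + 72) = (r - 5)*(r - 4)*(r^3 + 2*r^2 - 9*r - 18) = (r - 5)*(r - 4)*(r + 3)*(r^2 - r - 6) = (r - 5)*(r - 4)*(r + 2)*(r + 3)*(r - 3)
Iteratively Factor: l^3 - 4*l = (l)*(l^2 - 4) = l*(l - 2)*(l + 2)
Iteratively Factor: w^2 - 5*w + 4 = (w - 4)*(w - 1)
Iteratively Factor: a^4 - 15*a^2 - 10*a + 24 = (a - 4)*(a^3 + 4*a^2 + a - 6) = (a - 4)*(a + 3)*(a^2 + a - 2) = (a - 4)*(a + 2)*(a + 3)*(a - 1)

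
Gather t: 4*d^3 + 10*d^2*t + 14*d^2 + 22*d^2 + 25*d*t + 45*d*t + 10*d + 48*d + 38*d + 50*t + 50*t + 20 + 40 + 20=4*d^3 + 36*d^2 + 96*d + t*(10*d^2 + 70*d + 100) + 80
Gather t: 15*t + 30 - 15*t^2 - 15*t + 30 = 60 - 15*t^2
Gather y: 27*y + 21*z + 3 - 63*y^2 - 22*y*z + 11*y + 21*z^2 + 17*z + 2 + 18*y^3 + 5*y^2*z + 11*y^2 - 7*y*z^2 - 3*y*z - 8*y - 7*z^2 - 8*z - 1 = 18*y^3 + y^2*(5*z - 52) + y*(-7*z^2 - 25*z + 30) + 14*z^2 + 30*z + 4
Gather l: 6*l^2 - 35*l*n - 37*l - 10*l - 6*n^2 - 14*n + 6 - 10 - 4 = 6*l^2 + l*(-35*n - 47) - 6*n^2 - 14*n - 8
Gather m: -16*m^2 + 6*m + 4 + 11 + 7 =-16*m^2 + 6*m + 22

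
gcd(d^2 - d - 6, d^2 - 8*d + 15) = d - 3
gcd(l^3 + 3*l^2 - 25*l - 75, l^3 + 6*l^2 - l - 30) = l^2 + 8*l + 15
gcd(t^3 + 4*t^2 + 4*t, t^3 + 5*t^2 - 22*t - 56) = t + 2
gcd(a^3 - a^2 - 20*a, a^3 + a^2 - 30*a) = a^2 - 5*a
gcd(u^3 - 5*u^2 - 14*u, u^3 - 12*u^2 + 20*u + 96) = u + 2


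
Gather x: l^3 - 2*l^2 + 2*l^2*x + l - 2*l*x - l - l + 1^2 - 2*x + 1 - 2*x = l^3 - 2*l^2 - l + x*(2*l^2 - 2*l - 4) + 2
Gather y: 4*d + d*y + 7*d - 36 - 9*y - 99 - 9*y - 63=11*d + y*(d - 18) - 198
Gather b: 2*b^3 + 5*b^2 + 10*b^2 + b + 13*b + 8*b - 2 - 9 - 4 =2*b^3 + 15*b^2 + 22*b - 15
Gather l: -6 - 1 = -7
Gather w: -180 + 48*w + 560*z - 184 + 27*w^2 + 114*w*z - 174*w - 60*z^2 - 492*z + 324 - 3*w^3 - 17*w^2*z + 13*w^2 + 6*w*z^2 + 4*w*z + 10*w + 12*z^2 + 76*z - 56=-3*w^3 + w^2*(40 - 17*z) + w*(6*z^2 + 118*z - 116) - 48*z^2 + 144*z - 96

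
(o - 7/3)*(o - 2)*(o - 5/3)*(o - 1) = o^4 - 7*o^3 + 161*o^2/9 - 59*o/3 + 70/9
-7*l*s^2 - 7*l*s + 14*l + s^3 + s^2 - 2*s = (-7*l + s)*(s - 1)*(s + 2)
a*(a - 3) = a^2 - 3*a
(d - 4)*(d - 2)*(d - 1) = d^3 - 7*d^2 + 14*d - 8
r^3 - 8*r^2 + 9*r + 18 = (r - 6)*(r - 3)*(r + 1)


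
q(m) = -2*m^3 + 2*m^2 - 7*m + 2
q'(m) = -6*m^2 + 4*m - 7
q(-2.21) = 48.83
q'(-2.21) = -45.14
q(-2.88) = 86.52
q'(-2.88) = -68.29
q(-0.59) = 7.24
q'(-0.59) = -11.45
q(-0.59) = 7.24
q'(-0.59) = -11.45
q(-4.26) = 222.73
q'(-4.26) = -132.93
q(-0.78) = 9.63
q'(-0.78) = -13.77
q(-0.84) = 10.48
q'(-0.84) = -14.59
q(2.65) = -39.72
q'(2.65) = -38.54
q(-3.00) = 95.00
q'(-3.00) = -73.00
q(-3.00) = 95.00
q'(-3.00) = -73.00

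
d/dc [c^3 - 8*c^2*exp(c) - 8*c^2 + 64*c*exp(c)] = -8*c^2*exp(c) + 3*c^2 + 48*c*exp(c) - 16*c + 64*exp(c)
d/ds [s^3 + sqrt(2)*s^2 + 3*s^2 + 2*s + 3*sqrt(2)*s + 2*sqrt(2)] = 3*s^2 + 2*sqrt(2)*s + 6*s + 2 + 3*sqrt(2)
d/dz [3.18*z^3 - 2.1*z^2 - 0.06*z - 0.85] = 9.54*z^2 - 4.2*z - 0.06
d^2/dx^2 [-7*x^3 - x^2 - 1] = -42*x - 2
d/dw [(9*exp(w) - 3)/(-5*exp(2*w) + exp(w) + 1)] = 3*((3*exp(w) - 1)*(10*exp(w) - 1) - 15*exp(2*w) + 3*exp(w) + 3)*exp(w)/(-5*exp(2*w) + exp(w) + 1)^2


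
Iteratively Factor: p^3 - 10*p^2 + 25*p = (p)*(p^2 - 10*p + 25) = p*(p - 5)*(p - 5)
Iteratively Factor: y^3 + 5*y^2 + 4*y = (y + 1)*(y^2 + 4*y) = (y + 1)*(y + 4)*(y)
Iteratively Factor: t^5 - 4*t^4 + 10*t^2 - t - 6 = (t + 1)*(t^4 - 5*t^3 + 5*t^2 + 5*t - 6) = (t - 1)*(t + 1)*(t^3 - 4*t^2 + t + 6) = (t - 1)*(t + 1)^2*(t^2 - 5*t + 6) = (t - 2)*(t - 1)*(t + 1)^2*(t - 3)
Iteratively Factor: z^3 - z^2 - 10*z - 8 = (z + 1)*(z^2 - 2*z - 8) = (z + 1)*(z + 2)*(z - 4)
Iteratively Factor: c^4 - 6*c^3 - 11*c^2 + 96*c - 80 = (c - 5)*(c^3 - c^2 - 16*c + 16) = (c - 5)*(c - 1)*(c^2 - 16) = (c - 5)*(c - 1)*(c + 4)*(c - 4)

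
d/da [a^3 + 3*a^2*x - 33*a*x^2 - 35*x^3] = 3*a^2 + 6*a*x - 33*x^2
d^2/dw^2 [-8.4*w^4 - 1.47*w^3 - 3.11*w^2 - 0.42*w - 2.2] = -100.8*w^2 - 8.82*w - 6.22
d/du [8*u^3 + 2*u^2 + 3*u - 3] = 24*u^2 + 4*u + 3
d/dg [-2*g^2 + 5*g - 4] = 5 - 4*g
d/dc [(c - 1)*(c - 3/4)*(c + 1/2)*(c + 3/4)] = 4*c^3 - 3*c^2/2 - 17*c/8 + 9/32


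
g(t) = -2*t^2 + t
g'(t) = 1 - 4*t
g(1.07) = -1.22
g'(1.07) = -3.28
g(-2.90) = -19.72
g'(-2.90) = 12.60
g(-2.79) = -18.36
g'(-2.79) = 12.16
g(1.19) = -1.64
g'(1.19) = -3.76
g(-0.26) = -0.40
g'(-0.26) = 2.04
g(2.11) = -6.79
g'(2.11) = -7.44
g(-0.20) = -0.28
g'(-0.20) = 1.80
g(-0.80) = -2.08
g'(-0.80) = 4.20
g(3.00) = -15.00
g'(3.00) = -11.00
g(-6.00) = -78.00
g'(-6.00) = 25.00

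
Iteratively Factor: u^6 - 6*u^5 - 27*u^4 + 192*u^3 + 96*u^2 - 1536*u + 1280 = (u + 4)*(u^5 - 10*u^4 + 13*u^3 + 140*u^2 - 464*u + 320) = (u - 4)*(u + 4)*(u^4 - 6*u^3 - 11*u^2 + 96*u - 80) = (u - 4)*(u + 4)^2*(u^3 - 10*u^2 + 29*u - 20) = (u - 5)*(u - 4)*(u + 4)^2*(u^2 - 5*u + 4) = (u - 5)*(u - 4)*(u - 1)*(u + 4)^2*(u - 4)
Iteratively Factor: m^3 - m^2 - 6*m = (m)*(m^2 - m - 6) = m*(m - 3)*(m + 2)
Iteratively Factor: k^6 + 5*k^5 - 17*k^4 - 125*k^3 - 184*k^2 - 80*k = (k)*(k^5 + 5*k^4 - 17*k^3 - 125*k^2 - 184*k - 80) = k*(k + 1)*(k^4 + 4*k^3 - 21*k^2 - 104*k - 80) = k*(k + 1)*(k + 4)*(k^3 - 21*k - 20) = k*(k - 5)*(k + 1)*(k + 4)*(k^2 + 5*k + 4) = k*(k - 5)*(k + 1)^2*(k + 4)*(k + 4)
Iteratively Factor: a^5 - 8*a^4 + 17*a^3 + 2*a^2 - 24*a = (a + 1)*(a^4 - 9*a^3 + 26*a^2 - 24*a) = a*(a + 1)*(a^3 - 9*a^2 + 26*a - 24) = a*(a - 4)*(a + 1)*(a^2 - 5*a + 6) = a*(a - 4)*(a - 2)*(a + 1)*(a - 3)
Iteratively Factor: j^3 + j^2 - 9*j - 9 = (j + 1)*(j^2 - 9) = (j + 1)*(j + 3)*(j - 3)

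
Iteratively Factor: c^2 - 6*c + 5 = (c - 5)*(c - 1)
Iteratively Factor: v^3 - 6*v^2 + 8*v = (v - 2)*(v^2 - 4*v) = v*(v - 2)*(v - 4)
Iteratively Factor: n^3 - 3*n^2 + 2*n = (n)*(n^2 - 3*n + 2) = n*(n - 1)*(n - 2)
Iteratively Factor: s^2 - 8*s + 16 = (s - 4)*(s - 4)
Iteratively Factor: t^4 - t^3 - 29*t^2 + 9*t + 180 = (t + 4)*(t^3 - 5*t^2 - 9*t + 45) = (t - 5)*(t + 4)*(t^2 - 9) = (t - 5)*(t + 3)*(t + 4)*(t - 3)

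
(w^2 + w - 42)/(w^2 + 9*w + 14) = (w - 6)/(w + 2)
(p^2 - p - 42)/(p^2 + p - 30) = (p - 7)/(p - 5)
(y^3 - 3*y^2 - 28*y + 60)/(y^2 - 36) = (y^2 + 3*y - 10)/(y + 6)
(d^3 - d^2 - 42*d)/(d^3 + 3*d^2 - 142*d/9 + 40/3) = 9*d*(d - 7)/(9*d^2 - 27*d + 20)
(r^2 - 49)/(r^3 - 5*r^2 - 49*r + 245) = 1/(r - 5)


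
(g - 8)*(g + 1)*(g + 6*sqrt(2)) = g^3 - 7*g^2 + 6*sqrt(2)*g^2 - 42*sqrt(2)*g - 8*g - 48*sqrt(2)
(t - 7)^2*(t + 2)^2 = t^4 - 10*t^3 - 3*t^2 + 140*t + 196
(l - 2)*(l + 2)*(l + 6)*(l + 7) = l^4 + 13*l^3 + 38*l^2 - 52*l - 168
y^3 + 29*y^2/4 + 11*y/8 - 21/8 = (y - 1/2)*(y + 3/4)*(y + 7)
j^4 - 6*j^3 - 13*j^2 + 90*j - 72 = (j - 6)*(j - 3)*(j - 1)*(j + 4)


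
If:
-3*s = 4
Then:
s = -4/3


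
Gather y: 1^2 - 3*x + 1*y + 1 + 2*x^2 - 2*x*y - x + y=2*x^2 - 4*x + y*(2 - 2*x) + 2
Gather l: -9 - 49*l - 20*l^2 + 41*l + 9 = -20*l^2 - 8*l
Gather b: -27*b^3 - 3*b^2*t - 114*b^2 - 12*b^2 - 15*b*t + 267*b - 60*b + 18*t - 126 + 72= -27*b^3 + b^2*(-3*t - 126) + b*(207 - 15*t) + 18*t - 54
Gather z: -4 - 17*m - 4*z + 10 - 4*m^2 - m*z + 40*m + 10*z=-4*m^2 + 23*m + z*(6 - m) + 6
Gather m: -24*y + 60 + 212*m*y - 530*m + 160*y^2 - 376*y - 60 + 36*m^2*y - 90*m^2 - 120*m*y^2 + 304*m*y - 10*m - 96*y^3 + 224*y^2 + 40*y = m^2*(36*y - 90) + m*(-120*y^2 + 516*y - 540) - 96*y^3 + 384*y^2 - 360*y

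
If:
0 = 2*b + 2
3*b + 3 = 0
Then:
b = -1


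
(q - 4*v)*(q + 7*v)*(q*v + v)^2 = q^4*v^2 + 3*q^3*v^3 + 2*q^3*v^2 - 28*q^2*v^4 + 6*q^2*v^3 + q^2*v^2 - 56*q*v^4 + 3*q*v^3 - 28*v^4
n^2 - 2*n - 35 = (n - 7)*(n + 5)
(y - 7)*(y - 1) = y^2 - 8*y + 7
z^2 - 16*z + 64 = (z - 8)^2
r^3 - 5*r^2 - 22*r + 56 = (r - 7)*(r - 2)*(r + 4)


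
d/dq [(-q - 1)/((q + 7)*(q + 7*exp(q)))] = ((q + 1)*(q + 7)*(7*exp(q) + 1) + (q + 1)*(q + 7*exp(q)) - (q + 7)*(q + 7*exp(q)))/((q + 7)^2*(q + 7*exp(q))^2)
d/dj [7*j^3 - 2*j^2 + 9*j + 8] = 21*j^2 - 4*j + 9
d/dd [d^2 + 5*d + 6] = 2*d + 5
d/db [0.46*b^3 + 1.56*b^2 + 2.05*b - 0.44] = 1.38*b^2 + 3.12*b + 2.05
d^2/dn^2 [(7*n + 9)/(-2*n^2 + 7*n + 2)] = 2*((4*n - 7)^2*(7*n + 9) + (42*n - 31)*(-2*n^2 + 7*n + 2))/(-2*n^2 + 7*n + 2)^3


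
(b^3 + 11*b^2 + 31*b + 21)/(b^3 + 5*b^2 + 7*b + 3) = (b + 7)/(b + 1)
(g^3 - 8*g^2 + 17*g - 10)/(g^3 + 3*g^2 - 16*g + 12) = (g - 5)/(g + 6)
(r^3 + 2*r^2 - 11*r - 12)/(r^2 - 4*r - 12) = (-r^3 - 2*r^2 + 11*r + 12)/(-r^2 + 4*r + 12)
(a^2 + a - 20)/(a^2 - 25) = (a - 4)/(a - 5)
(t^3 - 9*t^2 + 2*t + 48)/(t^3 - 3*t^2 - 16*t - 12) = (t^2 - 11*t + 24)/(t^2 - 5*t - 6)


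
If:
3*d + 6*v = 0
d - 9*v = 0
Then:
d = 0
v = 0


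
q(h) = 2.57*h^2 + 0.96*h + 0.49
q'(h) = 5.14*h + 0.96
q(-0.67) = 1.00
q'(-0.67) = -2.48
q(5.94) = 96.87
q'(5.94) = 31.49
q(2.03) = 13.03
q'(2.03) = 11.39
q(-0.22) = 0.40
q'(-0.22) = -0.17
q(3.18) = 29.53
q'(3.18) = 17.31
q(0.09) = 0.60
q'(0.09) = 1.42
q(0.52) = 1.68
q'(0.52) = 3.63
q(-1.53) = 5.04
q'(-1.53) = -6.90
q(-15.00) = 564.34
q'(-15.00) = -76.14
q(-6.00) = 87.25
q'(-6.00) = -29.88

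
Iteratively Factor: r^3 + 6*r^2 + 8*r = (r + 2)*(r^2 + 4*r) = (r + 2)*(r + 4)*(r)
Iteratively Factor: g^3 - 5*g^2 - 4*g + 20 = (g - 5)*(g^2 - 4) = (g - 5)*(g + 2)*(g - 2)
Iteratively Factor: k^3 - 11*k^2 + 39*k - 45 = (k - 5)*(k^2 - 6*k + 9) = (k - 5)*(k - 3)*(k - 3)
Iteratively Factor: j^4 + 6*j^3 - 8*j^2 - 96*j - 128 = (j - 4)*(j^3 + 10*j^2 + 32*j + 32) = (j - 4)*(j + 2)*(j^2 + 8*j + 16) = (j - 4)*(j + 2)*(j + 4)*(j + 4)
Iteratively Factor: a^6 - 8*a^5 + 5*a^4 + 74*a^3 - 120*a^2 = (a + 3)*(a^5 - 11*a^4 + 38*a^3 - 40*a^2) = a*(a + 3)*(a^4 - 11*a^3 + 38*a^2 - 40*a) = a^2*(a + 3)*(a^3 - 11*a^2 + 38*a - 40) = a^2*(a - 2)*(a + 3)*(a^2 - 9*a + 20) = a^2*(a - 5)*(a - 2)*(a + 3)*(a - 4)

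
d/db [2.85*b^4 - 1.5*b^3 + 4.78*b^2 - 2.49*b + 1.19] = 11.4*b^3 - 4.5*b^2 + 9.56*b - 2.49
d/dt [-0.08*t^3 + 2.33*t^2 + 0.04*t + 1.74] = -0.24*t^2 + 4.66*t + 0.04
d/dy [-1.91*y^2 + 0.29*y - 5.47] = 0.29 - 3.82*y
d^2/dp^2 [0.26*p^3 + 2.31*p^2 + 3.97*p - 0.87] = 1.56*p + 4.62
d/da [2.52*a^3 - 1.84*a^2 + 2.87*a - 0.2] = 7.56*a^2 - 3.68*a + 2.87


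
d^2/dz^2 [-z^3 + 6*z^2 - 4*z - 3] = 12 - 6*z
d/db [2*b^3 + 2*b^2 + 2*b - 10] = 6*b^2 + 4*b + 2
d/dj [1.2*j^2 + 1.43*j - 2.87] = 2.4*j + 1.43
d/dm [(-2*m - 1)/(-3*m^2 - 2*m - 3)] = 2*(-3*m^2 - 3*m + 2)/(9*m^4 + 12*m^3 + 22*m^2 + 12*m + 9)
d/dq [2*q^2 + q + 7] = 4*q + 1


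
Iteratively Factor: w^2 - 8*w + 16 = (w - 4)*(w - 4)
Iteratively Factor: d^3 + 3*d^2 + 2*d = (d + 1)*(d^2 + 2*d) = d*(d + 1)*(d + 2)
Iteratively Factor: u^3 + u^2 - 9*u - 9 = (u + 1)*(u^2 - 9) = (u - 3)*(u + 1)*(u + 3)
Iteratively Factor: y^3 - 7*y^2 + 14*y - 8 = (y - 1)*(y^2 - 6*y + 8) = (y - 2)*(y - 1)*(y - 4)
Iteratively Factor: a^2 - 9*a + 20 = (a - 5)*(a - 4)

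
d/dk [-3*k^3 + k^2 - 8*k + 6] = -9*k^2 + 2*k - 8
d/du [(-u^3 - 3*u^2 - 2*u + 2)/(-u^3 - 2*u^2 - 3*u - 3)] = (-u^4 + 2*u^3 + 20*u^2 + 26*u + 12)/(u^6 + 4*u^5 + 10*u^4 + 18*u^3 + 21*u^2 + 18*u + 9)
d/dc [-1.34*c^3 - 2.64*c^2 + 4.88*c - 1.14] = -4.02*c^2 - 5.28*c + 4.88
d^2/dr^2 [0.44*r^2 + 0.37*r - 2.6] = 0.880000000000000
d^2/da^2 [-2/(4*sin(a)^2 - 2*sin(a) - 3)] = 4*(-32*sin(a)^4 + 12*sin(a)^3 + 22*sin(a)^2 - 21*sin(a) + 16)/(-4*sin(a)^2 + 2*sin(a) + 3)^3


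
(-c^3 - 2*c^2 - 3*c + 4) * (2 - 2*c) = 2*c^4 + 2*c^3 + 2*c^2 - 14*c + 8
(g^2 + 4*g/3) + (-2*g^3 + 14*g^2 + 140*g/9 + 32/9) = -2*g^3 + 15*g^2 + 152*g/9 + 32/9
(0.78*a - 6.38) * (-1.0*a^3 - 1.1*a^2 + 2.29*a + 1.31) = -0.78*a^4 + 5.522*a^3 + 8.8042*a^2 - 13.5884*a - 8.3578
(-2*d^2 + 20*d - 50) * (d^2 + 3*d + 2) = -2*d^4 + 14*d^3 + 6*d^2 - 110*d - 100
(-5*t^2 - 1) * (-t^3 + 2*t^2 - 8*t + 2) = 5*t^5 - 10*t^4 + 41*t^3 - 12*t^2 + 8*t - 2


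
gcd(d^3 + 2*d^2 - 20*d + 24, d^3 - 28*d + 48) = d^2 + 4*d - 12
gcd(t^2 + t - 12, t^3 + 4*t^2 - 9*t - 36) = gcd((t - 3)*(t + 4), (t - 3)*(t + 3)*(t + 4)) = t^2 + t - 12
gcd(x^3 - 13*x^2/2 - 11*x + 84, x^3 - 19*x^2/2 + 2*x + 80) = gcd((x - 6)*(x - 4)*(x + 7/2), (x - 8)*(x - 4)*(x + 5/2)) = x - 4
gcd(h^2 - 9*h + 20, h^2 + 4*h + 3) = 1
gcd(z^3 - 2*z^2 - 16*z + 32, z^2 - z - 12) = z - 4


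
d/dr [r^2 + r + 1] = 2*r + 1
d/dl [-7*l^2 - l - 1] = -14*l - 1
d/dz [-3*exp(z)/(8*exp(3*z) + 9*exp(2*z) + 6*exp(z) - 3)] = (48*exp(3*z) + 27*exp(2*z) + 9)*exp(z)/(64*exp(6*z) + 144*exp(5*z) + 177*exp(4*z) + 60*exp(3*z) - 18*exp(2*z) - 36*exp(z) + 9)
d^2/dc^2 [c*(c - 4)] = 2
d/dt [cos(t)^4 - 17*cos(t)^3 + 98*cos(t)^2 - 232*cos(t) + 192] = (-4*cos(t)^3 + 51*cos(t)^2 - 196*cos(t) + 232)*sin(t)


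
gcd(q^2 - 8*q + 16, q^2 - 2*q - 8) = q - 4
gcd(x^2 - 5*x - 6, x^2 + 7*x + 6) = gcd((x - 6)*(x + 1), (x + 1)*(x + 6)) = x + 1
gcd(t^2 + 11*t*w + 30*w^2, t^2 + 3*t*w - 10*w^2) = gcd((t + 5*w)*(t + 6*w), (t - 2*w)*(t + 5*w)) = t + 5*w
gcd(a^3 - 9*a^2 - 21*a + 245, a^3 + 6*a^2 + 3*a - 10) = a + 5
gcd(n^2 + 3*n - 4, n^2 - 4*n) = 1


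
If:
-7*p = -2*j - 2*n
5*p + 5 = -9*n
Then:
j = 73*p/18 + 5/9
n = -5*p/9 - 5/9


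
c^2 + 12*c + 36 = (c + 6)^2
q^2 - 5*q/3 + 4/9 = (q - 4/3)*(q - 1/3)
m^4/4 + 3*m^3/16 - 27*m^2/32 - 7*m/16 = m*(m/4 + 1/2)*(m - 7/4)*(m + 1/2)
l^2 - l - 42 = (l - 7)*(l + 6)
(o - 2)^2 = o^2 - 4*o + 4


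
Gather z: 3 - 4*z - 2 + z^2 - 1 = z^2 - 4*z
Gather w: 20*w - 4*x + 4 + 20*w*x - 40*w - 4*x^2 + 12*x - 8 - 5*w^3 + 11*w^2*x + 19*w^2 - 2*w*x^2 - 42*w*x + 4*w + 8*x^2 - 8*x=-5*w^3 + w^2*(11*x + 19) + w*(-2*x^2 - 22*x - 16) + 4*x^2 - 4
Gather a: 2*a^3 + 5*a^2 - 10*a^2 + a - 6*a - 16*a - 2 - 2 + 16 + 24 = 2*a^3 - 5*a^2 - 21*a + 36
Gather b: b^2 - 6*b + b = b^2 - 5*b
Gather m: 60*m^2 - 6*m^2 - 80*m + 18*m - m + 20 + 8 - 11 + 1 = 54*m^2 - 63*m + 18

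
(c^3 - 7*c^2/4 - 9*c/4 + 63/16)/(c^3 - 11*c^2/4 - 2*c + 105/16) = (2*c - 3)/(2*c - 5)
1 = 1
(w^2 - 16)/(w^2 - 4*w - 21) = (16 - w^2)/(-w^2 + 4*w + 21)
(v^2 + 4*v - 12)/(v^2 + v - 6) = (v + 6)/(v + 3)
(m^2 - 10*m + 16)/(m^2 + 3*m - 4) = (m^2 - 10*m + 16)/(m^2 + 3*m - 4)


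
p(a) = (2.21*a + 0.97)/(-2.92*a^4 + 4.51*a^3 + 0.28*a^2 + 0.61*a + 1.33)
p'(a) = (2.21*a + 0.97)*(11.68*a^3 - 13.53*a^2 - 0.56*a - 0.61)/(-2.92*a^4 + 4.51*a^3 + 0.28*a^2 + 0.61*a + 1.33)^2 + 2.21/(-2.92*a^4 + 4.51*a^3 + 0.28*a^2 + 0.61*a + 1.33)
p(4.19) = -0.02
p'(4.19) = 0.02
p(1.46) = 1.17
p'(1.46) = 2.60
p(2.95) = -0.08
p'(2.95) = 0.11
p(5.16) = -0.01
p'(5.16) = 0.01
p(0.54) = 0.98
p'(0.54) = -0.34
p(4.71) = -0.01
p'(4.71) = 0.01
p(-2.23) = 0.03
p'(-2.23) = 0.03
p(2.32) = -0.25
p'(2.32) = 0.66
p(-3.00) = 0.02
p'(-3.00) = 0.01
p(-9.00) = 0.00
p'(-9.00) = 0.00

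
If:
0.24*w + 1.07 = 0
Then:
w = -4.46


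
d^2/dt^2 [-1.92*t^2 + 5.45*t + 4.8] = -3.84000000000000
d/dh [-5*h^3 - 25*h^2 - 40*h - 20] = -15*h^2 - 50*h - 40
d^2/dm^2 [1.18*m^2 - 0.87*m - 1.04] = 2.36000000000000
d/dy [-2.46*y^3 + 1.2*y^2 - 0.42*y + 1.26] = -7.38*y^2 + 2.4*y - 0.42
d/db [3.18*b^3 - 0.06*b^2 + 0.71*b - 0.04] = 9.54*b^2 - 0.12*b + 0.71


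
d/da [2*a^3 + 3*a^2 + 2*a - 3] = 6*a^2 + 6*a + 2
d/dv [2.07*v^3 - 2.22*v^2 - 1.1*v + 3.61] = 6.21*v^2 - 4.44*v - 1.1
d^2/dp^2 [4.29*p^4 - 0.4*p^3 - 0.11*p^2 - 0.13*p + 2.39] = 51.48*p^2 - 2.4*p - 0.22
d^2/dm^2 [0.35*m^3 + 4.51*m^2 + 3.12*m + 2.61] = 2.1*m + 9.02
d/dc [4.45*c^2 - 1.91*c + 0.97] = 8.9*c - 1.91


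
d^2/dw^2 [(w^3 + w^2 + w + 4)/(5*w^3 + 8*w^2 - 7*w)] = 2*(-15*w^6 + 180*w^5 + 825*w^4 + 1484*w^3 + 348*w^2 - 672*w + 196)/(w^3*(125*w^6 + 600*w^5 + 435*w^4 - 1168*w^3 - 609*w^2 + 1176*w - 343))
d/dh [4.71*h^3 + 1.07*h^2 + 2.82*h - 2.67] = 14.13*h^2 + 2.14*h + 2.82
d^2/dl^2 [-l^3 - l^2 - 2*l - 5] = -6*l - 2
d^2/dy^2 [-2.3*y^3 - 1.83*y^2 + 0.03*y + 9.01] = -13.8*y - 3.66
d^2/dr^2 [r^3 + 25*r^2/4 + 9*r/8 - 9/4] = 6*r + 25/2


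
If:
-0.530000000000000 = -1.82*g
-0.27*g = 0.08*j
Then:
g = 0.29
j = -0.98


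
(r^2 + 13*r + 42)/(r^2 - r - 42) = (r + 7)/(r - 7)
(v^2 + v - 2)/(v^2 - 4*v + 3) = (v + 2)/(v - 3)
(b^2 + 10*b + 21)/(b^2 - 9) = (b + 7)/(b - 3)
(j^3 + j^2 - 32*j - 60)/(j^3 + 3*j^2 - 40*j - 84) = (j + 5)/(j + 7)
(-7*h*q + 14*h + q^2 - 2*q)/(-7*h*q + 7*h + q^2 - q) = (q - 2)/(q - 1)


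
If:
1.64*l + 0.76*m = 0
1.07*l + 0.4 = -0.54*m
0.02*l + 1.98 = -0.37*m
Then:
No Solution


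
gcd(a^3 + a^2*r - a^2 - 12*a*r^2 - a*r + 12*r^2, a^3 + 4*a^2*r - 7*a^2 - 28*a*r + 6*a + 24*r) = a^2 + 4*a*r - a - 4*r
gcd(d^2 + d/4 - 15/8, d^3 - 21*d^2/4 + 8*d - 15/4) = d - 5/4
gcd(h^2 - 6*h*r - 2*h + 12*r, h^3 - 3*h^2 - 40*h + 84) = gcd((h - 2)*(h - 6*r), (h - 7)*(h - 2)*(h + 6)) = h - 2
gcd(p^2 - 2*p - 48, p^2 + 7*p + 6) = p + 6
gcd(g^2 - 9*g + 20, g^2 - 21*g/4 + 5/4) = g - 5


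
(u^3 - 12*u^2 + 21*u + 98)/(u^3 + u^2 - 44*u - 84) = (u - 7)/(u + 6)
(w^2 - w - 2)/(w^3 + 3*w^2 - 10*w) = (w + 1)/(w*(w + 5))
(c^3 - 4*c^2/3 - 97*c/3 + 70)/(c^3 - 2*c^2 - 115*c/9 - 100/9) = 3*(3*c^2 + 11*c - 42)/(9*c^2 + 27*c + 20)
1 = 1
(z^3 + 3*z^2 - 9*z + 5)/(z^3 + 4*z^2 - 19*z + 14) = (z^2 + 4*z - 5)/(z^2 + 5*z - 14)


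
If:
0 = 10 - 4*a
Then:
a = 5/2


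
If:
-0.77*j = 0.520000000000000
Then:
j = -0.68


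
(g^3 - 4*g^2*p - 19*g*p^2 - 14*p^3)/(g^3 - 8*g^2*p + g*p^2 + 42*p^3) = (-g - p)/(-g + 3*p)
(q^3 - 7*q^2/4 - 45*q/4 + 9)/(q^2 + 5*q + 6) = (q^2 - 19*q/4 + 3)/(q + 2)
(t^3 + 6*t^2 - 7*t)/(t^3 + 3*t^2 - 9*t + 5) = t*(t + 7)/(t^2 + 4*t - 5)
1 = 1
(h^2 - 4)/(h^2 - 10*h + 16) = (h + 2)/(h - 8)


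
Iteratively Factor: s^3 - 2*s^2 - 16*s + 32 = (s - 2)*(s^2 - 16) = (s - 2)*(s + 4)*(s - 4)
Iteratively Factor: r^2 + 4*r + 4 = (r + 2)*(r + 2)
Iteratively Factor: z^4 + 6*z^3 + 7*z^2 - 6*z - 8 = (z + 1)*(z^3 + 5*z^2 + 2*z - 8) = (z - 1)*(z + 1)*(z^2 + 6*z + 8) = (z - 1)*(z + 1)*(z + 4)*(z + 2)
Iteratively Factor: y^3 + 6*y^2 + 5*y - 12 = (y - 1)*(y^2 + 7*y + 12) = (y - 1)*(y + 4)*(y + 3)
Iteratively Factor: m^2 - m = (m)*(m - 1)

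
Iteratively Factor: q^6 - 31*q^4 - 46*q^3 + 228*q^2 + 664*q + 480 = (q + 3)*(q^5 - 3*q^4 - 22*q^3 + 20*q^2 + 168*q + 160) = (q + 2)*(q + 3)*(q^4 - 5*q^3 - 12*q^2 + 44*q + 80) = (q + 2)^2*(q + 3)*(q^3 - 7*q^2 + 2*q + 40) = (q - 4)*(q + 2)^2*(q + 3)*(q^2 - 3*q - 10) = (q - 5)*(q - 4)*(q + 2)^2*(q + 3)*(q + 2)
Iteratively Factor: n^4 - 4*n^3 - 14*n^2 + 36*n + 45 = (n - 3)*(n^3 - n^2 - 17*n - 15) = (n - 3)*(n + 3)*(n^2 - 4*n - 5) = (n - 3)*(n + 1)*(n + 3)*(n - 5)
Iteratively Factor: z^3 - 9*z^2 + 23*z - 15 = (z - 1)*(z^2 - 8*z + 15) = (z - 3)*(z - 1)*(z - 5)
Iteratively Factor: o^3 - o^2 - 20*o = (o + 4)*(o^2 - 5*o) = o*(o + 4)*(o - 5)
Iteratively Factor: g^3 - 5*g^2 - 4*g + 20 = (g + 2)*(g^2 - 7*g + 10) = (g - 2)*(g + 2)*(g - 5)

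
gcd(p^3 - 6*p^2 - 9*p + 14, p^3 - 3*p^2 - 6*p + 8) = p^2 + p - 2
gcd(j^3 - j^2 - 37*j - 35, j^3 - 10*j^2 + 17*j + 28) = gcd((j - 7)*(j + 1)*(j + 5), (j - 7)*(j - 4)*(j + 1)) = j^2 - 6*j - 7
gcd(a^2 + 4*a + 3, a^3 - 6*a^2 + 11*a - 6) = 1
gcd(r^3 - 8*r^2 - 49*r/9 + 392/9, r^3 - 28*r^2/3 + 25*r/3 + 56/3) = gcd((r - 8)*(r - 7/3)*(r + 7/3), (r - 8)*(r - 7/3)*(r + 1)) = r^2 - 31*r/3 + 56/3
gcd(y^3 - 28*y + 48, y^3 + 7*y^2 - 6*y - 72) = y + 6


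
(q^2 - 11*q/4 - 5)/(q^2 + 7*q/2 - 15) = (4*q^2 - 11*q - 20)/(2*(2*q^2 + 7*q - 30))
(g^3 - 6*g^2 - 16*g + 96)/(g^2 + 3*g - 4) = (g^2 - 10*g + 24)/(g - 1)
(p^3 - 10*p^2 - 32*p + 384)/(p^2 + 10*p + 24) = (p^2 - 16*p + 64)/(p + 4)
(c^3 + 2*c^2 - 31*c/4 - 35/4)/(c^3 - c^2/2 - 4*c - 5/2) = (c + 7/2)/(c + 1)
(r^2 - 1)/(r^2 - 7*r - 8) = (r - 1)/(r - 8)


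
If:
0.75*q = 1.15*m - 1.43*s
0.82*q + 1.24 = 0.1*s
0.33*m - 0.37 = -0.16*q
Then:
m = 1.73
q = -1.26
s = 2.06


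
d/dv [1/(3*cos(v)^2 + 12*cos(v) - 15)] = 2*(cos(v) + 2)*sin(v)/(3*(cos(v)^2 + 4*cos(v) - 5)^2)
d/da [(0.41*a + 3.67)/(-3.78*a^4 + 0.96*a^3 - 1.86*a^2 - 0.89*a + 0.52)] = (4.6494*a^4 + 54.7032*a^3 - 9.807*a^2 + 13.6524*a + 3.4795)/(14.2884*a^8 - 7.2576*a^7 + 14.9832*a^6 + 3.1572*a^5 - 2.1804*a^4 + 4.3092*a^3 - 1.1423*a^2 - 0.9256*a + 0.2704)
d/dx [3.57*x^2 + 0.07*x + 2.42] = 7.14*x + 0.07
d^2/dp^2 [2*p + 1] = 0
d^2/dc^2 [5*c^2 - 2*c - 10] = 10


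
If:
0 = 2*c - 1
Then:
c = 1/2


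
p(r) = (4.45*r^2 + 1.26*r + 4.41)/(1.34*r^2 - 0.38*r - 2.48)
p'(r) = (0.38 - 2.68*r)*(4.45*r^2 + 1.26*r + 4.41)/(1.34*r^2 - 0.38*r - 2.48)^2 + (8.9*r + 1.26)/(1.34*r^2 - 0.38*r - 2.48)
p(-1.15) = -32.66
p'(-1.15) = 450.60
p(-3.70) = 3.51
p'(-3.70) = 0.26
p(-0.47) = -2.39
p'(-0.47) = 3.41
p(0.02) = -1.78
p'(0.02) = -0.34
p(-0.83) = -5.18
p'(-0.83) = 15.80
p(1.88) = 14.60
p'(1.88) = -32.44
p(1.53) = 222.19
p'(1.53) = -10765.40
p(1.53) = 222.19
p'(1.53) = -10765.40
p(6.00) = 3.96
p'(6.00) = -0.17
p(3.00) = 5.72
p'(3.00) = -1.87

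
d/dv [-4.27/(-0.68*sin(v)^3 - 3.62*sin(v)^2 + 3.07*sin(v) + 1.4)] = (-8.7108*sin(v)^2 - 30.9148*sin(v) + 13.1089)*cos(v)/(0.68*sin(v)^3 + 3.62*sin(v)^2 - 3.07*sin(v) - 1.4)^2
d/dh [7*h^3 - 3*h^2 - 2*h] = 21*h^2 - 6*h - 2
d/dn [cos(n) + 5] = -sin(n)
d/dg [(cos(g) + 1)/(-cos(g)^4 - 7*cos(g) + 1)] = (-(cos(g) + 1)*(4*cos(g)^3 + 7) + cos(g)^4 + 7*cos(g) - 1)*sin(g)/(cos(g)^4 + 7*cos(g) - 1)^2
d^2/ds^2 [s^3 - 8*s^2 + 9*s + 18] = 6*s - 16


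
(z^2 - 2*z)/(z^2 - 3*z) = (z - 2)/(z - 3)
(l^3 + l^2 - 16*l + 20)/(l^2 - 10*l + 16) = (l^2 + 3*l - 10)/(l - 8)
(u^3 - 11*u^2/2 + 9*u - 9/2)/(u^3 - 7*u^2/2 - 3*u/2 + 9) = (2*u^2 - 5*u + 3)/(2*u^2 - u - 6)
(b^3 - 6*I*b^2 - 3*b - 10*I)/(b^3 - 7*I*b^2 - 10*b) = (b + I)/b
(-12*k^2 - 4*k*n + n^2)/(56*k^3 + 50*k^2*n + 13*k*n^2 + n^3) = (-6*k + n)/(28*k^2 + 11*k*n + n^2)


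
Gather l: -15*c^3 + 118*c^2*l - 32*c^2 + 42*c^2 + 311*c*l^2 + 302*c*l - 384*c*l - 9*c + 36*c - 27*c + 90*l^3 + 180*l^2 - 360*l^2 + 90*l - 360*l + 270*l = -15*c^3 + 10*c^2 + 90*l^3 + l^2*(311*c - 180) + l*(118*c^2 - 82*c)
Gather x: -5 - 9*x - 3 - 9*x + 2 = -18*x - 6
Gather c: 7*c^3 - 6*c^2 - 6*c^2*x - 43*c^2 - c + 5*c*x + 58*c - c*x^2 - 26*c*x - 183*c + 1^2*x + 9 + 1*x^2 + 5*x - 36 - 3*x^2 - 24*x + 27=7*c^3 + c^2*(-6*x - 49) + c*(-x^2 - 21*x - 126) - 2*x^2 - 18*x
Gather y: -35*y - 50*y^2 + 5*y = -50*y^2 - 30*y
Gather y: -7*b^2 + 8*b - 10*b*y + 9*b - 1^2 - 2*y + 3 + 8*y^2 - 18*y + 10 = -7*b^2 + 17*b + 8*y^2 + y*(-10*b - 20) + 12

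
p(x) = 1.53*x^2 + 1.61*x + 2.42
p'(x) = 3.06*x + 1.61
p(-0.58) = 2.00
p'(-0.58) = -0.16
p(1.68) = 9.44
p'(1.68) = 6.75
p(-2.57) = 8.39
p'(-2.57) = -6.25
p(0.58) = 3.87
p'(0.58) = 3.38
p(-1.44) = 3.27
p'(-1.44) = -2.80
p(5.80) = 63.23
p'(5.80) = 19.36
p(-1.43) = 3.25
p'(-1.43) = -2.77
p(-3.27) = 13.52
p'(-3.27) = -8.40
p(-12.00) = 203.42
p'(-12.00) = -35.11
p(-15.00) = 322.52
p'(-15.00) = -44.29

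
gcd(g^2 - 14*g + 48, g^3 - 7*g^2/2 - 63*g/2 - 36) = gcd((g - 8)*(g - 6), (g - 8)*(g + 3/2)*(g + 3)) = g - 8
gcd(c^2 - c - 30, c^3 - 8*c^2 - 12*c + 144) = c - 6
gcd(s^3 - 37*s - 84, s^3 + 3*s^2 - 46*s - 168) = s^2 - 3*s - 28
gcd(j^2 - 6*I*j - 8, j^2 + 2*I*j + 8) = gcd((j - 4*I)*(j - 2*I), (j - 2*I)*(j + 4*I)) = j - 2*I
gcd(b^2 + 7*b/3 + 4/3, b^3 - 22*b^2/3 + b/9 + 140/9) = b + 4/3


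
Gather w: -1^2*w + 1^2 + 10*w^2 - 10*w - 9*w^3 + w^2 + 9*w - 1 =-9*w^3 + 11*w^2 - 2*w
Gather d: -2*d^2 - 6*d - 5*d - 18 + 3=-2*d^2 - 11*d - 15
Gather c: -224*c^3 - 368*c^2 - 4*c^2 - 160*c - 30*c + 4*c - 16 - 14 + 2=-224*c^3 - 372*c^2 - 186*c - 28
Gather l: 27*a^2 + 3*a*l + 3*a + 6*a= 27*a^2 + 3*a*l + 9*a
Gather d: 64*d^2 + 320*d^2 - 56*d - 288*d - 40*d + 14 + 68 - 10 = 384*d^2 - 384*d + 72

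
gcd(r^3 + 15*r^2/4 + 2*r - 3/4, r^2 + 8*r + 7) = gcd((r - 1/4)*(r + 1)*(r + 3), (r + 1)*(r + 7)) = r + 1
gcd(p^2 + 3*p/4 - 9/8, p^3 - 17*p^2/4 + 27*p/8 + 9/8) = 1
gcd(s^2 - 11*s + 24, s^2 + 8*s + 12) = 1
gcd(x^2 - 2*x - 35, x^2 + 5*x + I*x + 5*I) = x + 5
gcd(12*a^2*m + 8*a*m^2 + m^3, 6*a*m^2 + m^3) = 6*a*m + m^2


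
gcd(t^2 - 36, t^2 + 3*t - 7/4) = 1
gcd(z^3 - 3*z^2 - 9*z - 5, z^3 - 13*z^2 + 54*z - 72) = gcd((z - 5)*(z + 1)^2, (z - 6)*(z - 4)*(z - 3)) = 1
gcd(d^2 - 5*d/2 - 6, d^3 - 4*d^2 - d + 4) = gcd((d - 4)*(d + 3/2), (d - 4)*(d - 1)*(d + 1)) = d - 4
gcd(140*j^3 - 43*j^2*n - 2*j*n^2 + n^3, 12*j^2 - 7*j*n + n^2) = 4*j - n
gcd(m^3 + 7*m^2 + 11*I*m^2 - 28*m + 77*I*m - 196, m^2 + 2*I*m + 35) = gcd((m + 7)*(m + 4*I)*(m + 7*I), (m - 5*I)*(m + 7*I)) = m + 7*I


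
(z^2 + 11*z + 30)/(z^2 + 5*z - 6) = (z + 5)/(z - 1)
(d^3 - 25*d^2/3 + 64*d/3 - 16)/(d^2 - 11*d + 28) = (d^2 - 13*d/3 + 4)/(d - 7)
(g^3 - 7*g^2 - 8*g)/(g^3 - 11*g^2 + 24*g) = (g + 1)/(g - 3)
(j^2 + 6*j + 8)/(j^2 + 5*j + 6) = (j + 4)/(j + 3)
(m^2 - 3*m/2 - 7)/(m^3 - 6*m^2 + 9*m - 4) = (m^2 - 3*m/2 - 7)/(m^3 - 6*m^2 + 9*m - 4)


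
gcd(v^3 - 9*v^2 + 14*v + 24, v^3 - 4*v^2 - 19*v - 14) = v + 1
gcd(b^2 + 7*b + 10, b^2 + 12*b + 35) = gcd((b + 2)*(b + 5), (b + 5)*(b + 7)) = b + 5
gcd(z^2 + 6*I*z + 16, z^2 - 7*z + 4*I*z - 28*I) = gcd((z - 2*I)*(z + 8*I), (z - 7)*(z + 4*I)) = 1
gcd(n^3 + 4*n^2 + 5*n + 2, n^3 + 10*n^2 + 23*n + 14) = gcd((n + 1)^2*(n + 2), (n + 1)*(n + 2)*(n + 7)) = n^2 + 3*n + 2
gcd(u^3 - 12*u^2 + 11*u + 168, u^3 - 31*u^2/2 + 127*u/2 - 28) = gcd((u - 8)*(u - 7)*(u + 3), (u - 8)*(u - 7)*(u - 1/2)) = u^2 - 15*u + 56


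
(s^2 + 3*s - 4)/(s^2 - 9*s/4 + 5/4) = 4*(s + 4)/(4*s - 5)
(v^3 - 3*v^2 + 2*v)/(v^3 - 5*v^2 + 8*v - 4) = v/(v - 2)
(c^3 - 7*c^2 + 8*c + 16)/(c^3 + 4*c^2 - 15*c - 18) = (c^2 - 8*c + 16)/(c^2 + 3*c - 18)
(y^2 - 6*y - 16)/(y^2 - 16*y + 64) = (y + 2)/(y - 8)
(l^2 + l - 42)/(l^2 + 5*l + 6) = (l^2 + l - 42)/(l^2 + 5*l + 6)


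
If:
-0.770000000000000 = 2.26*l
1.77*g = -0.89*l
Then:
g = 0.17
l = -0.34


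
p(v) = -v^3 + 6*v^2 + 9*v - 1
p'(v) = -3*v^2 + 12*v + 9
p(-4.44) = 164.85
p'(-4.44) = -103.42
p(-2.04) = 14.10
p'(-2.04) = -27.96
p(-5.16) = 249.70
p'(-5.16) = -132.80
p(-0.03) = -1.26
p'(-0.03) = 8.64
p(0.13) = 0.27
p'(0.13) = 10.51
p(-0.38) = -3.50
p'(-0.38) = 4.01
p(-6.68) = 504.69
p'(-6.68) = -205.03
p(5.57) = 62.47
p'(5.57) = -17.23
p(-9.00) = 1133.00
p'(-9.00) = -342.00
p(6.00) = 53.00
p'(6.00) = -27.00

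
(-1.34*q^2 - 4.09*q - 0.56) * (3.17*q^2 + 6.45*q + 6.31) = -4.2478*q^4 - 21.6083*q^3 - 36.6111*q^2 - 29.4199*q - 3.5336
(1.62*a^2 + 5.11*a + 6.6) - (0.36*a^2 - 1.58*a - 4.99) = 1.26*a^2 + 6.69*a + 11.59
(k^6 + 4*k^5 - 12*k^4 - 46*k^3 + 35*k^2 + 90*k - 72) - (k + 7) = k^6 + 4*k^5 - 12*k^4 - 46*k^3 + 35*k^2 + 89*k - 79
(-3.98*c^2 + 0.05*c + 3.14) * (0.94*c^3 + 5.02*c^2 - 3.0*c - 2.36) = -3.7412*c^5 - 19.9326*c^4 + 15.1426*c^3 + 25.0056*c^2 - 9.538*c - 7.4104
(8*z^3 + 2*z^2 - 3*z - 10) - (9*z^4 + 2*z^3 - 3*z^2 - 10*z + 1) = -9*z^4 + 6*z^3 + 5*z^2 + 7*z - 11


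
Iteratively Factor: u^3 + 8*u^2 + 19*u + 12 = (u + 1)*(u^2 + 7*u + 12) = (u + 1)*(u + 3)*(u + 4)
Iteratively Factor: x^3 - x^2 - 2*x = (x)*(x^2 - x - 2) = x*(x - 2)*(x + 1)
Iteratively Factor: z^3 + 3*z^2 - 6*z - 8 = (z + 4)*(z^2 - z - 2) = (z + 1)*(z + 4)*(z - 2)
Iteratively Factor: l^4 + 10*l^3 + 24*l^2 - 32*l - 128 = (l - 2)*(l^3 + 12*l^2 + 48*l + 64) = (l - 2)*(l + 4)*(l^2 + 8*l + 16) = (l - 2)*(l + 4)^2*(l + 4)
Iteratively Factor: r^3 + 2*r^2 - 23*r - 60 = (r - 5)*(r^2 + 7*r + 12) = (r - 5)*(r + 3)*(r + 4)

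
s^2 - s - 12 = (s - 4)*(s + 3)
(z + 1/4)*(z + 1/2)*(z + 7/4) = z^3 + 5*z^2/2 + 23*z/16 + 7/32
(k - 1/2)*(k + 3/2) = k^2 + k - 3/4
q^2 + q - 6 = (q - 2)*(q + 3)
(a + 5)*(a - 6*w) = a^2 - 6*a*w + 5*a - 30*w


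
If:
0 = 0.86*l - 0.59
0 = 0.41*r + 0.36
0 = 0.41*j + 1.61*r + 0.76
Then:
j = 1.59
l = 0.69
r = -0.88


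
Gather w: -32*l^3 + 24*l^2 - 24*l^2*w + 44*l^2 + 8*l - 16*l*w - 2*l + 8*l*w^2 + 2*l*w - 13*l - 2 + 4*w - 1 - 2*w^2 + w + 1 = -32*l^3 + 68*l^2 - 7*l + w^2*(8*l - 2) + w*(-24*l^2 - 14*l + 5) - 2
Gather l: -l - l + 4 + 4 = 8 - 2*l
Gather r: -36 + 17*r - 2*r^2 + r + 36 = -2*r^2 + 18*r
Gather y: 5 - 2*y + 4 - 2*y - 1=8 - 4*y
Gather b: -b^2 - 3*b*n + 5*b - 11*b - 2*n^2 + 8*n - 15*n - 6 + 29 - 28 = -b^2 + b*(-3*n - 6) - 2*n^2 - 7*n - 5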